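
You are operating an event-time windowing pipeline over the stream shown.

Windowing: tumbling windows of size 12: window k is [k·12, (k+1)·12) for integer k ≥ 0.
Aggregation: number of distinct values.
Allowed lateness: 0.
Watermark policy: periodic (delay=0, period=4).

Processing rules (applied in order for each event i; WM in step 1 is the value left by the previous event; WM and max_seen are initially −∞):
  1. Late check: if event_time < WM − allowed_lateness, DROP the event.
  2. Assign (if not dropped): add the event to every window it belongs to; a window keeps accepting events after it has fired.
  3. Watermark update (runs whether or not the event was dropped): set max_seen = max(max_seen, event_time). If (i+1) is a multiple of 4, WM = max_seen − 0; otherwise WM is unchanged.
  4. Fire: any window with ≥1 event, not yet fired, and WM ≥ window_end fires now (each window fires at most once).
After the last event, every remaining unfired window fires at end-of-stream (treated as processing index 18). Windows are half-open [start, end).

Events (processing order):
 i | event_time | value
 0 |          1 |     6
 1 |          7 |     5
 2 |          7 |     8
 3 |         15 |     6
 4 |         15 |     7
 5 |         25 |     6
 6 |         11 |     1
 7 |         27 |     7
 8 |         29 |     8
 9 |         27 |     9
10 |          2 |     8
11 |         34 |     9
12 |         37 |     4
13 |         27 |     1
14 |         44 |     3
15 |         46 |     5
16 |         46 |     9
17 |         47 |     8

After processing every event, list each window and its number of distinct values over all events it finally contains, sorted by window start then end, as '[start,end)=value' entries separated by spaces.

[0,12)=3 [12,24)=2 [24,36)=4 [36,48)=5

i=0 t=1 v=6: → [0,12); WM=−∞
i=1 t=7 v=5: → [0,12); WM=−∞
i=2 t=7 v=8: → [0,12); WM=−∞
i=3 t=15 v=6: → [12,24); WM=15; [0,12) fires=3
i=4 t=15 v=7: → [12,24); WM=15
i=5 t=25 v=6: → [24,36); WM=15
i=6 t=11 v=1: DROP (t<15-0); WM=15
i=7 t=27 v=7: → [24,36); WM=27; [12,24) fires=2
i=8 t=29 v=8: → [24,36); WM=27
i=9 t=27 v=9: → [24,36); WM=27
i=10 t=2 v=8: DROP (t<27-0); WM=27
i=11 t=34 v=9: → [24,36); WM=34
i=12 t=37 v=4: → [36,48); WM=34
i=13 t=27 v=1: DROP (t<34-0); WM=34
i=14 t=44 v=3: → [36,48); WM=34
i=15 t=46 v=5: → [36,48); WM=46; [24,36) fires=4
i=16 t=46 v=9: → [36,48); WM=46
i=17 t=47 v=8: → [36,48); WM=46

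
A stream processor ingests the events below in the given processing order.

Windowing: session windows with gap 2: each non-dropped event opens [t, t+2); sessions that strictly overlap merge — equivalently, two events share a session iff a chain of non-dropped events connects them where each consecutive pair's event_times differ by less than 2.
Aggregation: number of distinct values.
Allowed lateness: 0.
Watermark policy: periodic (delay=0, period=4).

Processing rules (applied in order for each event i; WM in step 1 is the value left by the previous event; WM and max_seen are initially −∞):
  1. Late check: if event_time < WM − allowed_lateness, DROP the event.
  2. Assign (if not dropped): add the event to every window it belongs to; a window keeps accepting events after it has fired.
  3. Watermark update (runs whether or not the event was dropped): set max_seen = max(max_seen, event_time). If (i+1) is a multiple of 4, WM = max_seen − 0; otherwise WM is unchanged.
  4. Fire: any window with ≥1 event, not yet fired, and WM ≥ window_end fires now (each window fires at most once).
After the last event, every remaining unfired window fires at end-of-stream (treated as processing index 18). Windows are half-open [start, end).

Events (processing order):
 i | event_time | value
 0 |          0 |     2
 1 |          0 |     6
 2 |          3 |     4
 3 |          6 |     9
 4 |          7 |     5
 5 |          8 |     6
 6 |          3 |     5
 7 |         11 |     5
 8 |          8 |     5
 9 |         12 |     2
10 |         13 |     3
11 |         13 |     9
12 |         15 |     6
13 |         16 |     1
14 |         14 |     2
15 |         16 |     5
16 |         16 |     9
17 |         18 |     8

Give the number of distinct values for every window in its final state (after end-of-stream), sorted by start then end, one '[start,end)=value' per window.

i=0 t=0 v=2: → [0,2); WM=−∞
i=1 t=0 v=6: → [0,2); WM=−∞
i=2 t=3 v=4: → [3,5); WM=−∞
i=3 t=6 v=9: → [6,8); WM=6
i=4 t=7 v=5: → [6,9); WM=6
i=5 t=8 v=6: → [6,10); WM=6
i=6 t=3 v=5: DROP (t<6-0); WM=6
i=7 t=11 v=5: → [11,13); WM=11
i=8 t=8 v=5: DROP (t<11-0); WM=11
i=9 t=12 v=2: → [11,14); WM=11
i=10 t=13 v=3: → [11,15); WM=11
i=11 t=13 v=9: → [11,15); WM=13
i=12 t=15 v=6: → [15,17); WM=13
i=13 t=16 v=1: → [15,18); WM=13
i=14 t=14 v=2: → [11,18); WM=13
i=15 t=16 v=5: → [11,18); WM=16
i=16 t=16 v=9: → [11,18); WM=16
i=17 t=18 v=8: → [18,20); WM=16

[0,2)=2 [3,5)=1 [6,10)=3 [11,18)=6 [18,20)=1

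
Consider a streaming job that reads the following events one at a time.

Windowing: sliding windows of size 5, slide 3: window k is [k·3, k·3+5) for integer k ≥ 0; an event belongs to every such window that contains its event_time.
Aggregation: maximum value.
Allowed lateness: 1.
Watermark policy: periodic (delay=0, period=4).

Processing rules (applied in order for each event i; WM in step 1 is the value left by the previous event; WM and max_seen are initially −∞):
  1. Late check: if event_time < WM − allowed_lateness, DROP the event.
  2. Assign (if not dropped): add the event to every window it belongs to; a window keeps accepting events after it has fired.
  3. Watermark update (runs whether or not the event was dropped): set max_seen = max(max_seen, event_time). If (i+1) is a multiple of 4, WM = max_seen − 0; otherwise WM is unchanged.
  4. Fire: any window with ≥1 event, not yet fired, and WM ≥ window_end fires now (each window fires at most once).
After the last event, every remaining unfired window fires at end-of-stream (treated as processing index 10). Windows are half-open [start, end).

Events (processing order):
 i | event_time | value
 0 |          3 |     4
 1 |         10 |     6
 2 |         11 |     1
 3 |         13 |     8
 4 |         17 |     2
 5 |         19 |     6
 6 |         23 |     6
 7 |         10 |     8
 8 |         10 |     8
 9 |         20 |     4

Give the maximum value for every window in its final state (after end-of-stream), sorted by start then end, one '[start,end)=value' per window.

i=0 t=3 v=4: → [3,8),[0,5); WM=−∞
i=1 t=10 v=6: → [9,14),[6,11); WM=−∞
i=2 t=11 v=1: → [9,14); WM=−∞
i=3 t=13 v=8: → [12,17),[9,14); WM=13; [0,5) fires=4 [3,8) fires=4 [6,11) fires=6
i=4 t=17 v=2: → [15,20); WM=13
i=5 t=19 v=6: → [18,23),[15,20); WM=13
i=6 t=23 v=6: → [21,26); WM=13
i=7 t=10 v=8: DROP (t<13-1); WM=23; [9,14) fires=8 [12,17) fires=8 [15,20) fires=6 [18,23) fires=6
i=8 t=10 v=8: DROP (t<23-1); WM=23
i=9 t=20 v=4: DROP (t<23-1); WM=23

[0,5)=4 [3,8)=4 [6,11)=6 [9,14)=8 [12,17)=8 [15,20)=6 [18,23)=6 [21,26)=6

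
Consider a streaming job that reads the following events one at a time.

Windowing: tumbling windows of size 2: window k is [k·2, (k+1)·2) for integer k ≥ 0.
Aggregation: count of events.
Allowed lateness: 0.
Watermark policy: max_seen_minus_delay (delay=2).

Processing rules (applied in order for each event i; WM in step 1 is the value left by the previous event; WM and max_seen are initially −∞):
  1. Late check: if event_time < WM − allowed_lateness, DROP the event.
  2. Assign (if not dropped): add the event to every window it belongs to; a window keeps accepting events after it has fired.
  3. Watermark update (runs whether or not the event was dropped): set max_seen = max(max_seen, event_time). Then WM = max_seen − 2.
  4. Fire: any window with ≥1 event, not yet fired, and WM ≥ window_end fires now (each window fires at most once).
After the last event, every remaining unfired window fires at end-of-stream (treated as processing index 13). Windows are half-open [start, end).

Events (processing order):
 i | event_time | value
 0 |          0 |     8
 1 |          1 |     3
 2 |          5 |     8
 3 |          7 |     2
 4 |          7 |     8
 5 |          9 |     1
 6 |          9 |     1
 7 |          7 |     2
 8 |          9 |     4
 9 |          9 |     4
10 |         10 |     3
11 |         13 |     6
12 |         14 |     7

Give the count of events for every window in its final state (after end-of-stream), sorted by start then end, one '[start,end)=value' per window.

i=0 t=0 v=8: → [0,2); WM=-2
i=1 t=1 v=3: → [0,2); WM=-1
i=2 t=5 v=8: → [4,6); WM=3; [0,2) fires=2
i=3 t=7 v=2: → [6,8); WM=5
i=4 t=7 v=8: → [6,8); WM=5
i=5 t=9 v=1: → [8,10); WM=7; [4,6) fires=1
i=6 t=9 v=1: → [8,10); WM=7
i=7 t=7 v=2: → [6,8); WM=7
i=8 t=9 v=4: → [8,10); WM=7
i=9 t=9 v=4: → [8,10); WM=7
i=10 t=10 v=3: → [10,12); WM=8; [6,8) fires=3
i=11 t=13 v=6: → [12,14); WM=11; [8,10) fires=4
i=12 t=14 v=7: → [14,16); WM=12; [10,12) fires=1

[0,2)=2 [4,6)=1 [6,8)=3 [8,10)=4 [10,12)=1 [12,14)=1 [14,16)=1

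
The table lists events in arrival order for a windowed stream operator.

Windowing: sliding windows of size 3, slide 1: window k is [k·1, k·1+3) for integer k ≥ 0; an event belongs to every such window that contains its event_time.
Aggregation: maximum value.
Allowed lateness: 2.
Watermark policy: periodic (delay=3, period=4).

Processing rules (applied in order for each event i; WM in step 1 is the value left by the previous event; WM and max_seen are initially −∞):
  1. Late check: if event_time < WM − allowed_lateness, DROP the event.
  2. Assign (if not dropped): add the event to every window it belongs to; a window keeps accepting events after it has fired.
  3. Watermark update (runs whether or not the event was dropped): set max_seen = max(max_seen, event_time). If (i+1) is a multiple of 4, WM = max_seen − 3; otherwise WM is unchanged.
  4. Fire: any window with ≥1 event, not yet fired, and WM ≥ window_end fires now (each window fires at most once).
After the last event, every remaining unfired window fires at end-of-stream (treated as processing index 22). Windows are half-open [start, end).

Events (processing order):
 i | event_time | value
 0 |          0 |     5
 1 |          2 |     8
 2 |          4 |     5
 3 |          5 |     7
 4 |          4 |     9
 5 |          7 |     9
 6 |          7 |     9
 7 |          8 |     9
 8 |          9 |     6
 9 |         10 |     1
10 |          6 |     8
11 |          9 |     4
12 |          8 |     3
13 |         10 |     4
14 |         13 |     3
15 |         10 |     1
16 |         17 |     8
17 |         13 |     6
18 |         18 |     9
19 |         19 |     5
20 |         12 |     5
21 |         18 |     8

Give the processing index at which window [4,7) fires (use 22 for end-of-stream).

11

i=0 t=0 v=5: → [0,3); WM=−∞
i=1 t=2 v=8: → [2,5),[1,4),[0,3); WM=−∞
i=2 t=4 v=5: → [4,7),[3,6),[2,5); WM=−∞
i=3 t=5 v=7: → [5,8),[4,7),[3,6); WM=2
i=4 t=4 v=9: → [4,7),[3,6),[2,5); WM=2
i=5 t=7 v=9: → [7,10),[6,9),[5,8); WM=2
i=6 t=7 v=9: → [7,10),[6,9),[5,8); WM=2
i=7 t=8 v=9: → [8,11),[7,10),[6,9); WM=5; [0,3) fires=8 [1,4) fires=8 [2,5) fires=9
i=8 t=9 v=6: → [9,12),[8,11),[7,10); WM=5
i=9 t=10 v=1: → [10,13),[9,12),[8,11); WM=5
i=10 t=6 v=8: → [6,9),[5,8),[4,7); WM=5
i=11 t=9 v=4: → [9,12),[8,11),[7,10); WM=7; [3,6) fires=9 [4,7) fires=9
i=12 t=8 v=3: → [8,11),[7,10),[6,9); WM=7
i=13 t=10 v=4: → [10,13),[9,12),[8,11); WM=7
i=14 t=13 v=3: → [13,16),[12,15),[11,14); WM=7
i=15 t=10 v=1: → [10,13),[9,12),[8,11); WM=10; [5,8) fires=9 [6,9) fires=9 [7,10) fires=9
i=16 t=17 v=8: → [17,20),[16,19),[15,18); WM=10
i=17 t=13 v=6: → [13,16),[12,15),[11,14); WM=10
i=18 t=18 v=9: → [18,21),[17,20),[16,19); WM=10
i=19 t=19 v=5: → [19,22),[18,21),[17,20); WM=16; [8,11) fires=9 [9,12) fires=6 [10,13) fires=4 [11,14) fires=6 [12,15) fires=6 [13,16) fires=6
i=20 t=12 v=5: DROP (t<16-2); WM=16
i=21 t=18 v=8: → [18,21),[17,20),[16,19); WM=16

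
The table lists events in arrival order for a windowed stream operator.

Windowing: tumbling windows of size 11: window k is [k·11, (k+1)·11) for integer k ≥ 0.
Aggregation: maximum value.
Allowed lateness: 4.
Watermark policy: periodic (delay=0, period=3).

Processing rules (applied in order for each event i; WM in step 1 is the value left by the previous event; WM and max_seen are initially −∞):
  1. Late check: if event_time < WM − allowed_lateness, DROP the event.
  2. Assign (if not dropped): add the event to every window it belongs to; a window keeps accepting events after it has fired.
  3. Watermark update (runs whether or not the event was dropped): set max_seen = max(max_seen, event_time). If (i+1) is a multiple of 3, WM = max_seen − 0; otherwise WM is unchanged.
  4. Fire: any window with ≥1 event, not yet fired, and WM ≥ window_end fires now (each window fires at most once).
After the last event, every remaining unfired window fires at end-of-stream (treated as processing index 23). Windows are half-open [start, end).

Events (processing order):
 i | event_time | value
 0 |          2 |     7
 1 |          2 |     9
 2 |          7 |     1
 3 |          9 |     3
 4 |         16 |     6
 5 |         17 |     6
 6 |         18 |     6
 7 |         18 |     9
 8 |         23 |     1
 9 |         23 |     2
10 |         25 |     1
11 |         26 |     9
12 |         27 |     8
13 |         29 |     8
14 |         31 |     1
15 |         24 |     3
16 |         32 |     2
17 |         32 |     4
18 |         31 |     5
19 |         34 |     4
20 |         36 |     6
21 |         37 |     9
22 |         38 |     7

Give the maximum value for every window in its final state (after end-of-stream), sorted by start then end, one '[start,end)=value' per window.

[0,11)=9 [11,22)=9 [22,33)=9 [33,44)=9

i=0 t=2 v=7: → [0,11); WM=−∞
i=1 t=2 v=9: → [0,11); WM=−∞
i=2 t=7 v=1: → [0,11); WM=7
i=3 t=9 v=3: → [0,11); WM=7
i=4 t=16 v=6: → [11,22); WM=7
i=5 t=17 v=6: → [11,22); WM=17; [0,11) fires=9
i=6 t=18 v=6: → [11,22); WM=17
i=7 t=18 v=9: → [11,22); WM=17
i=8 t=23 v=1: → [22,33); WM=23; [11,22) fires=9
i=9 t=23 v=2: → [22,33); WM=23
i=10 t=25 v=1: → [22,33); WM=23
i=11 t=26 v=9: → [22,33); WM=26
i=12 t=27 v=8: → [22,33); WM=26
i=13 t=29 v=8: → [22,33); WM=26
i=14 t=31 v=1: → [22,33); WM=31
i=15 t=24 v=3: DROP (t<31-4); WM=31
i=16 t=32 v=2: → [22,33); WM=31
i=17 t=32 v=4: → [22,33); WM=32
i=18 t=31 v=5: → [22,33); WM=32
i=19 t=34 v=4: → [33,44); WM=32
i=20 t=36 v=6: → [33,44); WM=36; [22,33) fires=9
i=21 t=37 v=9: → [33,44); WM=36
i=22 t=38 v=7: → [33,44); WM=36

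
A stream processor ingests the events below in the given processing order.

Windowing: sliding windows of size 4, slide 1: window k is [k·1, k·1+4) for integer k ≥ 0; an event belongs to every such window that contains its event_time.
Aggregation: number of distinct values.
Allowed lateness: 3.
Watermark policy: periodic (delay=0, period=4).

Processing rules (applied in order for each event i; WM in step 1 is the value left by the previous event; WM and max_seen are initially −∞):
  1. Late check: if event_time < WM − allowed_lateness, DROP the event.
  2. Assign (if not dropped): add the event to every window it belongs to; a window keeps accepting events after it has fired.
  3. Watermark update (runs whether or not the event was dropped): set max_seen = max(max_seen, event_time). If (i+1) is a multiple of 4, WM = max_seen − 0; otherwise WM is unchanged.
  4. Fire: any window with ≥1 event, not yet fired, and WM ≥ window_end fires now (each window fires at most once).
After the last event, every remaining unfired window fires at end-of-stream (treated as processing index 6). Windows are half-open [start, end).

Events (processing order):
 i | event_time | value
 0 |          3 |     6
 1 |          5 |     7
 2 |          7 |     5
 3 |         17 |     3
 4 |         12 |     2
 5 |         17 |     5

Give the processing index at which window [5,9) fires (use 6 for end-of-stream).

3

i=0 t=3 v=6: → [3,7),[2,6),[1,5),[0,4); WM=−∞
i=1 t=5 v=7: → [5,9),[4,8),[3,7),[2,6); WM=−∞
i=2 t=7 v=5: → [7,11),[6,10),[5,9),[4,8); WM=−∞
i=3 t=17 v=3: → [17,21),[16,20),[15,19),[14,18); WM=17; [0,4) fires=1 [1,5) fires=1 [2,6) fires=2 [3,7) fires=2 [4,8) fires=2 [5,9) fires=2 [6,10) fires=1 [7,11) fires=1
i=4 t=12 v=2: DROP (t<17-3); WM=17
i=5 t=17 v=5: → [17,21),[16,20),[15,19),[14,18); WM=17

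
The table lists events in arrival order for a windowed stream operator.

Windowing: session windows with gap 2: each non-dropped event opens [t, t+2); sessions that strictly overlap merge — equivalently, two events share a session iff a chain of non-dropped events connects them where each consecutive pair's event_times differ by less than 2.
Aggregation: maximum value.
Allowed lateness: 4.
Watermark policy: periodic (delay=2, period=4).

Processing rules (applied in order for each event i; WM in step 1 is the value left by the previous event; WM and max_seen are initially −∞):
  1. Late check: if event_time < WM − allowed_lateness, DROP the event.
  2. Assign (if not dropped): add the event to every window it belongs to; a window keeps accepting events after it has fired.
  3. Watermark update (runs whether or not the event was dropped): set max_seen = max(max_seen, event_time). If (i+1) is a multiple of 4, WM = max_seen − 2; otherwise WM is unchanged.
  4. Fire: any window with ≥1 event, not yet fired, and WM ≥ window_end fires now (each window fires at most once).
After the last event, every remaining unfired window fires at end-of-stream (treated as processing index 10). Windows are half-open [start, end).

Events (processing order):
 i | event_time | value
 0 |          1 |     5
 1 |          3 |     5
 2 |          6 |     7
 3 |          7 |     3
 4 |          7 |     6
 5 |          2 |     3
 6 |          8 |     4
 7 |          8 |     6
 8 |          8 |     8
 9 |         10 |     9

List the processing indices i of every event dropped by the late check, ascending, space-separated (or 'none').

i=0 t=1 v=5: → [1,3); WM=−∞
i=1 t=3 v=5: → [3,5); WM=−∞
i=2 t=6 v=7: → [6,8); WM=−∞
i=3 t=7 v=3: → [6,9); WM=5
i=4 t=7 v=6: → [6,9); WM=5
i=5 t=2 v=3: → [1,5); WM=5
i=6 t=8 v=4: → [6,10); WM=5
i=7 t=8 v=6: → [6,10); WM=6
i=8 t=8 v=8: → [6,10); WM=6
i=9 t=10 v=9: → [10,12); WM=6

none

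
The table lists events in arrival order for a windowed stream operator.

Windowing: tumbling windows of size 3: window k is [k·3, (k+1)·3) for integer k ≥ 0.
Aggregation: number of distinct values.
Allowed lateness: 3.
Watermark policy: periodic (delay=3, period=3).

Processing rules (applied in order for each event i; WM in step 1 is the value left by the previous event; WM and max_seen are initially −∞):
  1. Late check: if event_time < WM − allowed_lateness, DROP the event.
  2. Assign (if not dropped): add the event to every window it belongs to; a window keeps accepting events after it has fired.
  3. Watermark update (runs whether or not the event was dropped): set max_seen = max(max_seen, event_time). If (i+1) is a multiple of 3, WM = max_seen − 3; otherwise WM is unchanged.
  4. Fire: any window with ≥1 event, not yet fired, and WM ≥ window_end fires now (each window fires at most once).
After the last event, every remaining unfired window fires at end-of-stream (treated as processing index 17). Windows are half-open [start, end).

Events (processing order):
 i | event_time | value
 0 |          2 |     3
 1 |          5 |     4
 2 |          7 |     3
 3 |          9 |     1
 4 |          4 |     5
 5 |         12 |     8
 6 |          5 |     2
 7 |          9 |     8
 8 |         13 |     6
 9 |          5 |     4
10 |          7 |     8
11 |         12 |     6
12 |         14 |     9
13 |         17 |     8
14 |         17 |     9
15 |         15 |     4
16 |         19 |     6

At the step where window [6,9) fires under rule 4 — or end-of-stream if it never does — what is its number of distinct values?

1

i=0 t=2 v=3: → [0,3); WM=−∞
i=1 t=5 v=4: → [3,6); WM=−∞
i=2 t=7 v=3: → [6,9); WM=4; [0,3) fires=1
i=3 t=9 v=1: → [9,12); WM=4
i=4 t=4 v=5: → [3,6); WM=4
i=5 t=12 v=8: → [12,15); WM=9; [3,6) fires=2 [6,9) fires=1
i=6 t=5 v=2: DROP (t<9-3); WM=9
i=7 t=9 v=8: → [9,12); WM=9
i=8 t=13 v=6: → [12,15); WM=10
i=9 t=5 v=4: DROP (t<10-3); WM=10
i=10 t=7 v=8: → [6,9); WM=10
i=11 t=12 v=6: → [12,15); WM=10
i=12 t=14 v=9: → [12,15); WM=10
i=13 t=17 v=8: → [15,18); WM=10
i=14 t=17 v=9: → [15,18); WM=14; [9,12) fires=2
i=15 t=15 v=4: → [15,18); WM=14
i=16 t=19 v=6: → [18,21); WM=14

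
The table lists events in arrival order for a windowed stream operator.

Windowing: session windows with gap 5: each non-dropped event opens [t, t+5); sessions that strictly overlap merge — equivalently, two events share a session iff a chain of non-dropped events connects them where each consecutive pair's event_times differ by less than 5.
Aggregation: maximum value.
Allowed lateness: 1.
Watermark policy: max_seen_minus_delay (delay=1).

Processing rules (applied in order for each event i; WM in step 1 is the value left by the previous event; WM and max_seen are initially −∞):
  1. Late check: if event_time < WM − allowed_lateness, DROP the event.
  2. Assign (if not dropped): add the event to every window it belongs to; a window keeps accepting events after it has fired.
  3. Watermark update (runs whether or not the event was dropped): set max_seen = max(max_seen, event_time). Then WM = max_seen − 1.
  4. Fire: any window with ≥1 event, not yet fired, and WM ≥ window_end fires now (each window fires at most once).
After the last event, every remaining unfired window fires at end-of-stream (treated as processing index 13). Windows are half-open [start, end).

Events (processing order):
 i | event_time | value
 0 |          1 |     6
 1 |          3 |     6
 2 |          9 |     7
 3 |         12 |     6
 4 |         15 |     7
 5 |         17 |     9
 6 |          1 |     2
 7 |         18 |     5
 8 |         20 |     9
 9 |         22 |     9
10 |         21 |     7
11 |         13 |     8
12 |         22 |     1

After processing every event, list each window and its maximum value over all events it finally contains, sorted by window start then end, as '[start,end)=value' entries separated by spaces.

[1,8)=6 [9,27)=9

i=0 t=1 v=6: → [1,6); WM=0
i=1 t=3 v=6: → [1,8); WM=2
i=2 t=9 v=7: → [9,14); WM=8
i=3 t=12 v=6: → [9,17); WM=11
i=4 t=15 v=7: → [9,20); WM=14
i=5 t=17 v=9: → [9,22); WM=16
i=6 t=1 v=2: DROP (t<16-1); WM=16
i=7 t=18 v=5: → [9,23); WM=17
i=8 t=20 v=9: → [9,25); WM=19
i=9 t=22 v=9: → [9,27); WM=21
i=10 t=21 v=7: → [9,27); WM=21
i=11 t=13 v=8: DROP (t<21-1); WM=21
i=12 t=22 v=1: → [9,27); WM=21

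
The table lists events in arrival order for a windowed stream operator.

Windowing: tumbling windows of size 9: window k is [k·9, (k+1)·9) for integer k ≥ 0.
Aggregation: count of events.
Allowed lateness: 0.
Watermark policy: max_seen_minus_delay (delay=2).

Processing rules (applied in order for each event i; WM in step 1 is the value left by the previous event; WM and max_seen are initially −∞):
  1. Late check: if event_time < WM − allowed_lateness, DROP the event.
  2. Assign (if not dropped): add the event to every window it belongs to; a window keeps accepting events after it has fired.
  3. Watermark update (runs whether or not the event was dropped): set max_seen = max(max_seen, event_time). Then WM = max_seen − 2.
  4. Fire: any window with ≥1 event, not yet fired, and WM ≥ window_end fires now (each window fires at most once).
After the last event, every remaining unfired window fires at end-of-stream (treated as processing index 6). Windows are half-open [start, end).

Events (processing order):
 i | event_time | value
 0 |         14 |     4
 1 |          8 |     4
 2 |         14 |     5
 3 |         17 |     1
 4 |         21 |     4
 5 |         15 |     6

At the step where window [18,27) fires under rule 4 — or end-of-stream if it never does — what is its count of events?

i=0 t=14 v=4: → [9,18); WM=12
i=1 t=8 v=4: DROP (t<12-0); WM=12
i=2 t=14 v=5: → [9,18); WM=12
i=3 t=17 v=1: → [9,18); WM=15
i=4 t=21 v=4: → [18,27); WM=19; [9,18) fires=3
i=5 t=15 v=6: DROP (t<19-0); WM=19

1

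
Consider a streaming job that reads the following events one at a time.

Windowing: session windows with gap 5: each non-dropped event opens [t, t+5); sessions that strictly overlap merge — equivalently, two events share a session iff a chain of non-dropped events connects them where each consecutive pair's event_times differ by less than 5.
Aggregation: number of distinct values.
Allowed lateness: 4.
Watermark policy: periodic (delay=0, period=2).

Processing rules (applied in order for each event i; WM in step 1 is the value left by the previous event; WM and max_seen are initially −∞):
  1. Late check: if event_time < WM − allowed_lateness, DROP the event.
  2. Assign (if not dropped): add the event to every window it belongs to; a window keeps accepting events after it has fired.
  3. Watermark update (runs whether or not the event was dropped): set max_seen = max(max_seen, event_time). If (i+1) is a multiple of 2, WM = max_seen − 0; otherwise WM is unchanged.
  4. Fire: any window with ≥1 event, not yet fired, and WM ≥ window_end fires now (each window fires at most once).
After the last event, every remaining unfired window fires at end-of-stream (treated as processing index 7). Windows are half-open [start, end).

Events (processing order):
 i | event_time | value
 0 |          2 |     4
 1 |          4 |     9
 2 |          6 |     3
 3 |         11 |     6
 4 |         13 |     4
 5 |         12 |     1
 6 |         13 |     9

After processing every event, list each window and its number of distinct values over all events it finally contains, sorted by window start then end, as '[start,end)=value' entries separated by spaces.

i=0 t=2 v=4: → [2,7); WM=−∞
i=1 t=4 v=9: → [2,9); WM=4
i=2 t=6 v=3: → [2,11); WM=4
i=3 t=11 v=6: → [11,16); WM=11
i=4 t=13 v=4: → [11,18); WM=11
i=5 t=12 v=1: → [11,18); WM=13
i=6 t=13 v=9: → [11,18); WM=13

[2,11)=3 [11,18)=4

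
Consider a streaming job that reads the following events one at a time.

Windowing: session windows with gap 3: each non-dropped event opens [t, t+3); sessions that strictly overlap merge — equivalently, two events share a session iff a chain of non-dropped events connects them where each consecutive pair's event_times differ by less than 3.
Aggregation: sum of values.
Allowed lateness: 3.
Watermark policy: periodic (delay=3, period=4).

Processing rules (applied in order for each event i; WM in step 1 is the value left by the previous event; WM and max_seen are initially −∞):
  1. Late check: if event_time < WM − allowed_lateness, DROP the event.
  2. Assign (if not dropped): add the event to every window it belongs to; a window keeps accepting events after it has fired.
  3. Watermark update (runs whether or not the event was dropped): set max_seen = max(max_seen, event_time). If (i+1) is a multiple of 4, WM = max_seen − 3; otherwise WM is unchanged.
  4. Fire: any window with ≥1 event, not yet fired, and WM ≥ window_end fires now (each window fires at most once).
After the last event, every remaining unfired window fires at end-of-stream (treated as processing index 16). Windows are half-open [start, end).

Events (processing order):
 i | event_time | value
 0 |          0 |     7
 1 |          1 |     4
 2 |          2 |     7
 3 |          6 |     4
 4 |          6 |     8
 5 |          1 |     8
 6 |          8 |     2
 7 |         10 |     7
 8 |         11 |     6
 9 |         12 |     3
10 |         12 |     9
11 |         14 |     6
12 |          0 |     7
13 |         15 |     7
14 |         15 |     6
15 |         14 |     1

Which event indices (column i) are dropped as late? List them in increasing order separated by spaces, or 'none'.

12

i=0 t=0 v=7: → [0,3); WM=−∞
i=1 t=1 v=4: → [0,4); WM=−∞
i=2 t=2 v=7: → [0,5); WM=−∞
i=3 t=6 v=4: → [6,9); WM=3
i=4 t=6 v=8: → [6,9); WM=3
i=5 t=1 v=8: → [0,5); WM=3
i=6 t=8 v=2: → [6,11); WM=3
i=7 t=10 v=7: → [6,13); WM=7
i=8 t=11 v=6: → [6,14); WM=7
i=9 t=12 v=3: → [6,15); WM=7
i=10 t=12 v=9: → [6,15); WM=7
i=11 t=14 v=6: → [6,17); WM=11
i=12 t=0 v=7: DROP (t<11-3); WM=11
i=13 t=15 v=7: → [6,18); WM=11
i=14 t=15 v=6: → [6,18); WM=11
i=15 t=14 v=1: → [6,18); WM=12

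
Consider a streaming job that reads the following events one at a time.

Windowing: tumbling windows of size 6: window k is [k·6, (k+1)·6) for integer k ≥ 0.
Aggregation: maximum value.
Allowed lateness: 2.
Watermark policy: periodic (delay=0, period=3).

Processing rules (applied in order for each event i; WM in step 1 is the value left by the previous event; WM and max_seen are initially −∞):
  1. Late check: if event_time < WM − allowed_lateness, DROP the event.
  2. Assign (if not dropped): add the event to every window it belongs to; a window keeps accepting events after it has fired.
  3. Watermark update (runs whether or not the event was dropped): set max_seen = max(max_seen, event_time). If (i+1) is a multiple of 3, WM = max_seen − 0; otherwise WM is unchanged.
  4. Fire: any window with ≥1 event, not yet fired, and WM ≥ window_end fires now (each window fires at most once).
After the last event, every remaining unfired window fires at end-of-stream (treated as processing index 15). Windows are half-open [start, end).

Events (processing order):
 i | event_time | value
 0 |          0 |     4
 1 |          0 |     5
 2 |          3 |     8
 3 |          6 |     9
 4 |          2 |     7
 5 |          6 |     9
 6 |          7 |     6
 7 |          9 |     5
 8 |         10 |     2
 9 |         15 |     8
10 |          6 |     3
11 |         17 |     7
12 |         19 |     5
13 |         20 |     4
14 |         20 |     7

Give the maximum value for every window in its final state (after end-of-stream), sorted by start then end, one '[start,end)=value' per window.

i=0 t=0 v=4: → [0,6); WM=−∞
i=1 t=0 v=5: → [0,6); WM=−∞
i=2 t=3 v=8: → [0,6); WM=3
i=3 t=6 v=9: → [6,12); WM=3
i=4 t=2 v=7: → [0,6); WM=3
i=5 t=6 v=9: → [6,12); WM=6; [0,6) fires=8
i=6 t=7 v=6: → [6,12); WM=6
i=7 t=9 v=5: → [6,12); WM=6
i=8 t=10 v=2: → [6,12); WM=10
i=9 t=15 v=8: → [12,18); WM=10
i=10 t=6 v=3: DROP (t<10-2); WM=10
i=11 t=17 v=7: → [12,18); WM=17; [6,12) fires=9
i=12 t=19 v=5: → [18,24); WM=17
i=13 t=20 v=4: → [18,24); WM=17
i=14 t=20 v=7: → [18,24); WM=20; [12,18) fires=8

[0,6)=8 [6,12)=9 [12,18)=8 [18,24)=7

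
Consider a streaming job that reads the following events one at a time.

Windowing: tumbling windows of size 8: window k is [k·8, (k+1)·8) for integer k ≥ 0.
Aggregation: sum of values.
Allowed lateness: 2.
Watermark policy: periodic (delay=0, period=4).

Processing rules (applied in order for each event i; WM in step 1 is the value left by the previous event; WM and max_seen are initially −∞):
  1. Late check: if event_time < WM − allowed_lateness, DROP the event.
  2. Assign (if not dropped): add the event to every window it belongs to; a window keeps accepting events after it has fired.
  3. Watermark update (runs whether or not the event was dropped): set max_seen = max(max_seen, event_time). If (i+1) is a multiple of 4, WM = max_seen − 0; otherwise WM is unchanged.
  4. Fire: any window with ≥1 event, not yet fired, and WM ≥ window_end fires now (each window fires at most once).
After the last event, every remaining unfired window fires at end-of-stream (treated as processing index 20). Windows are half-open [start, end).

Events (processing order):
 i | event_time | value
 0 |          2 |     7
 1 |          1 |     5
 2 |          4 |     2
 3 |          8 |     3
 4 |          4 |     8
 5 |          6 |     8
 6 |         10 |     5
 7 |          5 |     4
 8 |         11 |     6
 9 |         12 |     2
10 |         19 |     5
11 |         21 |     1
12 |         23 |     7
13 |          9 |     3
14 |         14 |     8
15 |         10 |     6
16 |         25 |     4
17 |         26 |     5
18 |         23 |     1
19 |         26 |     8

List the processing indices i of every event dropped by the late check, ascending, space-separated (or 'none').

i=0 t=2 v=7: → [0,8); WM=−∞
i=1 t=1 v=5: → [0,8); WM=−∞
i=2 t=4 v=2: → [0,8); WM=−∞
i=3 t=8 v=3: → [8,16); WM=8; [0,8) fires=14
i=4 t=4 v=8: DROP (t<8-2); WM=8
i=5 t=6 v=8: → [0,8); WM=8
i=6 t=10 v=5: → [8,16); WM=8
i=7 t=5 v=4: DROP (t<8-2); WM=10
i=8 t=11 v=6: → [8,16); WM=10
i=9 t=12 v=2: → [8,16); WM=10
i=10 t=19 v=5: → [16,24); WM=10
i=11 t=21 v=1: → [16,24); WM=21; [8,16) fires=16
i=12 t=23 v=7: → [16,24); WM=21
i=13 t=9 v=3: DROP (t<21-2); WM=21
i=14 t=14 v=8: DROP (t<21-2); WM=21
i=15 t=10 v=6: DROP (t<21-2); WM=23
i=16 t=25 v=4: → [24,32); WM=23
i=17 t=26 v=5: → [24,32); WM=23
i=18 t=23 v=1: → [16,24); WM=23
i=19 t=26 v=8: → [24,32); WM=26; [16,24) fires=14

4 7 13 14 15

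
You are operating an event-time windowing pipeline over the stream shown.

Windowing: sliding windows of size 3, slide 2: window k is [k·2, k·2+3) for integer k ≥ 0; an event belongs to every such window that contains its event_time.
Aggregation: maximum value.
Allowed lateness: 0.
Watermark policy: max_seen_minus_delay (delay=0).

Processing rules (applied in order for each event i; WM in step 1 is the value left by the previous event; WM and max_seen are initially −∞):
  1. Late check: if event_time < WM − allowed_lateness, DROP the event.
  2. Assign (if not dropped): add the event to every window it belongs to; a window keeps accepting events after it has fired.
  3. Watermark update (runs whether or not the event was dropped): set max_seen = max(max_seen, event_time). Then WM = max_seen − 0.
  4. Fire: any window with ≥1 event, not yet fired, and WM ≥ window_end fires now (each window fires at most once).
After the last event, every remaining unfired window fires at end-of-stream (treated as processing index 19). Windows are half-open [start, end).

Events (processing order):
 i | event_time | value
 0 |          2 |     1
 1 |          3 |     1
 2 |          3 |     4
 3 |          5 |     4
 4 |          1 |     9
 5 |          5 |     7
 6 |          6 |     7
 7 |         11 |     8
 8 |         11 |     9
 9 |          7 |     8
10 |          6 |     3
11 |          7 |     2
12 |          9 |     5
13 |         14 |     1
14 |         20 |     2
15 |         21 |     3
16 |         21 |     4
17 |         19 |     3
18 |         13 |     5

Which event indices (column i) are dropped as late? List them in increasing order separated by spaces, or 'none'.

4 9 10 11 12 17 18

i=0 t=2 v=1: → [2,5),[0,3); WM=2
i=1 t=3 v=1: → [2,5); WM=3; [0,3) fires=1
i=2 t=3 v=4: → [2,5); WM=3
i=3 t=5 v=4: → [4,7); WM=5; [2,5) fires=4
i=4 t=1 v=9: DROP (t<5-0); WM=5
i=5 t=5 v=7: → [4,7); WM=5
i=6 t=6 v=7: → [6,9),[4,7); WM=6
i=7 t=11 v=8: → [10,13); WM=11; [4,7) fires=7 [6,9) fires=7
i=8 t=11 v=9: → [10,13); WM=11
i=9 t=7 v=8: DROP (t<11-0); WM=11
i=10 t=6 v=3: DROP (t<11-0); WM=11
i=11 t=7 v=2: DROP (t<11-0); WM=11
i=12 t=9 v=5: DROP (t<11-0); WM=11
i=13 t=14 v=1: → [14,17),[12,15); WM=14; [10,13) fires=9
i=14 t=20 v=2: → [20,23),[18,21); WM=20; [12,15) fires=1 [14,17) fires=1
i=15 t=21 v=3: → [20,23); WM=21; [18,21) fires=2
i=16 t=21 v=4: → [20,23); WM=21
i=17 t=19 v=3: DROP (t<21-0); WM=21
i=18 t=13 v=5: DROP (t<21-0); WM=21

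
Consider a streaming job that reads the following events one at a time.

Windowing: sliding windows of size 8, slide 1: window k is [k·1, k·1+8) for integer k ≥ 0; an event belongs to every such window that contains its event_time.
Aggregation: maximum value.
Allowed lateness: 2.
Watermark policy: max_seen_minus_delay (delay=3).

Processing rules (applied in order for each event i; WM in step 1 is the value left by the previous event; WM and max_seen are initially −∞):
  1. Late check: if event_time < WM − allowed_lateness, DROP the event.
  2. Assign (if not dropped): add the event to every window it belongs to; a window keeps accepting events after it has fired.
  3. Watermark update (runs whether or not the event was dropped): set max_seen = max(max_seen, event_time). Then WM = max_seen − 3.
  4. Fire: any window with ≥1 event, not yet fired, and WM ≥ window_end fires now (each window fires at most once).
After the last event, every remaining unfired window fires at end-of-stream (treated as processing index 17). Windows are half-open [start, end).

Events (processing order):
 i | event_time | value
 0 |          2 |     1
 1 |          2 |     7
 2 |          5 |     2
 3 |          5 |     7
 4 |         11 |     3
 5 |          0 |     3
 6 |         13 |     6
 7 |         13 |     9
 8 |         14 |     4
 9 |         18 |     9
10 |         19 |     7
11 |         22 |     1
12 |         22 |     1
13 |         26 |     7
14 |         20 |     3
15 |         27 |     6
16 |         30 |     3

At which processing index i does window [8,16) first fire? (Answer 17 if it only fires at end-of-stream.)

i=0 t=2 v=1: → [2,10),[1,9),[0,8); WM=-1
i=1 t=2 v=7: → [2,10),[1,9),[0,8); WM=-1
i=2 t=5 v=2: → [5,13),[4,12),[3,11),[2,10),[1,9),[0,8); WM=2
i=3 t=5 v=7: → [5,13),[4,12),[3,11),[2,10),[1,9),[0,8); WM=2
i=4 t=11 v=3: → [11,19),[10,18),[9,17),[8,16),[7,15),[6,14),[5,13),[4,12); WM=8; [0,8) fires=7
i=5 t=0 v=3: DROP (t<8-2); WM=8
i=6 t=13 v=6: → [13,21),[12,20),[11,19),[10,18),[9,17),[8,16),[7,15),[6,14); WM=10; [1,9) fires=7 [2,10) fires=7
i=7 t=13 v=9: → [13,21),[12,20),[11,19),[10,18),[9,17),[8,16),[7,15),[6,14); WM=10
i=8 t=14 v=4: → [14,22),[13,21),[12,20),[11,19),[10,18),[9,17),[8,16),[7,15); WM=11; [3,11) fires=7
i=9 t=18 v=9: → [18,26),[17,25),[16,24),[15,23),[14,22),[13,21),[12,20),[11,19); WM=15; [4,12) fires=7 [5,13) fires=7 [6,14) fires=9 [7,15) fires=9
i=10 t=19 v=7: → [19,27),[18,26),[17,25),[16,24),[15,23),[14,22),[13,21),[12,20); WM=16; [8,16) fires=9
i=11 t=22 v=1: → [22,30),[21,29),[20,28),[19,27),[18,26),[17,25),[16,24),[15,23); WM=19; [9,17) fires=9 [10,18) fires=9 [11,19) fires=9
i=12 t=22 v=1: → [22,30),[21,29),[20,28),[19,27),[18,26),[17,25),[16,24),[15,23); WM=19
i=13 t=26 v=7: → [26,34),[25,33),[24,32),[23,31),[22,30),[21,29),[20,28),[19,27); WM=23; [12,20) fires=9 [13,21) fires=9 [14,22) fires=9 [15,23) fires=9
i=14 t=20 v=3: DROP (t<23-2); WM=23
i=15 t=27 v=6: → [27,35),[26,34),[25,33),[24,32),[23,31),[22,30),[21,29),[20,28); WM=24; [16,24) fires=9
i=16 t=30 v=3: → [30,38),[29,37),[28,36),[27,35),[26,34),[25,33),[24,32),[23,31); WM=27; [17,25) fires=9 [18,26) fires=9 [19,27) fires=7

10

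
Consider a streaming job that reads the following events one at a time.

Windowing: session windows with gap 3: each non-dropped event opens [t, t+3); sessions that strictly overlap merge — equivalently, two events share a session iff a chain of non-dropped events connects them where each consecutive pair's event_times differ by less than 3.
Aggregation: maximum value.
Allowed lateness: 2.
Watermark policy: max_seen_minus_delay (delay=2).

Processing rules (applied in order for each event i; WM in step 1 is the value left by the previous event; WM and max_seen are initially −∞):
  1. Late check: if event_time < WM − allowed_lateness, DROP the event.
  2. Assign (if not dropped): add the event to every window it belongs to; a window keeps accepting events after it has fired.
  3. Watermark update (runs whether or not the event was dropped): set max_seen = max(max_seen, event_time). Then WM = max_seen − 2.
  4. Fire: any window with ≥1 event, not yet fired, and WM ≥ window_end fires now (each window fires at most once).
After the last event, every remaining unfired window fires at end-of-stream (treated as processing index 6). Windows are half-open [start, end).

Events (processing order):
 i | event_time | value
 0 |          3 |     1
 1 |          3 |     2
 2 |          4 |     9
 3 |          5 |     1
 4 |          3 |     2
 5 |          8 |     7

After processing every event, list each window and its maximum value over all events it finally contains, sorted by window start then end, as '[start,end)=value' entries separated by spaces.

[3,8)=9 [8,11)=7

i=0 t=3 v=1: → [3,6); WM=1
i=1 t=3 v=2: → [3,6); WM=1
i=2 t=4 v=9: → [3,7); WM=2
i=3 t=5 v=1: → [3,8); WM=3
i=4 t=3 v=2: → [3,8); WM=3
i=5 t=8 v=7: → [8,11); WM=6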